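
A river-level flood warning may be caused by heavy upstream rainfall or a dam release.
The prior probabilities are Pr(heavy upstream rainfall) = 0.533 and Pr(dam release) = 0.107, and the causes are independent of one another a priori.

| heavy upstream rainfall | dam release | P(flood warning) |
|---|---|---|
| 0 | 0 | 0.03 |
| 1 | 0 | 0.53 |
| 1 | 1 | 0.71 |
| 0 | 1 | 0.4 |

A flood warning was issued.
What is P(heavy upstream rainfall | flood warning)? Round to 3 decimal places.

Weight on heavy upstream rainfall=true, given the evidence: 0.252264 + 0.040492 = 0.292756
Denominator P(flood warning): 0.03·0.467·0.893 + 0.4·0.467·0.107 + 0.53·0.533·0.893 + 0.71·0.533·0.107 = 0.325255
Posterior = 0.292756 / 0.325255 ≈ 0.900

P(heavy upstream rainfall | flood warning) ≈ 0.900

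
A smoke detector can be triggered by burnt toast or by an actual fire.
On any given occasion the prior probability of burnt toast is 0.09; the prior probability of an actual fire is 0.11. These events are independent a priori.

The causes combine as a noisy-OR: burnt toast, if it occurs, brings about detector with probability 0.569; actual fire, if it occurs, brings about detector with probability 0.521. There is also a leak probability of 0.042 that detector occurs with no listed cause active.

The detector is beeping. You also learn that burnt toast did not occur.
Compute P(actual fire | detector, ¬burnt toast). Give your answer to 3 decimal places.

Under noisy-OR, P(detector | causes) = 1 − (1−0.042)·∏(1−qᵢ) over the active causes.
Numerator (weight on configurations with actual fire): 0.541118×0.11 = 0.059523
Normalizer over all consistent configurations: 0.042×0.89 + 0.541118×0.11 = 0.096903
Posterior = 0.059523 / 0.096903 ≈ 0.614

P(actual fire | detector, ¬burnt toast) ≈ 0.614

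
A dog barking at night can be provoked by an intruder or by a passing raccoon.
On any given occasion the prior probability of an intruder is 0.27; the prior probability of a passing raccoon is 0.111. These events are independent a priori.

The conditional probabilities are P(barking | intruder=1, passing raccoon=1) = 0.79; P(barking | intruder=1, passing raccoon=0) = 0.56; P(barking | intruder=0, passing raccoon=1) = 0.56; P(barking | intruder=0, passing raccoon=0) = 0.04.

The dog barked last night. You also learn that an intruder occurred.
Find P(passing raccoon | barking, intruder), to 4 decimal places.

P(passing raccoon | barking, intruder) ≈ 0.1498

Enumerate both values of passing raccoon and weight by the priors:
  P(barking | intruder) = 0.56·0.889 + 0.79·0.111
        = 0.497840 + 0.087690 = 0.585530
The terms with passing raccoon present sum to 0.087690, so
  P(passing raccoon | barking, intruder) = 0.087690 / 0.585530 ≈ 0.1498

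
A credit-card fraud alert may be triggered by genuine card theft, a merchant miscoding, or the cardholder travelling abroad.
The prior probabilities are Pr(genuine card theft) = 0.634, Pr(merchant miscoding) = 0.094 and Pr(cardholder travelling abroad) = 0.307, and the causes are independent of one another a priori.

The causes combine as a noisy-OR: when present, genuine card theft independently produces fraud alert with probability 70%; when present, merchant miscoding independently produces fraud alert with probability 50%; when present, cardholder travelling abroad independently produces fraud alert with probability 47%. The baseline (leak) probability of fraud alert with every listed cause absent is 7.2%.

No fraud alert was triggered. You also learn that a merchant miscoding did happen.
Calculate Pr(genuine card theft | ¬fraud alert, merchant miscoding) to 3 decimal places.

Pr(genuine card theft | ¬fraud alert, merchant miscoding) ≈ 0.342

Under noisy-OR, P(fraud alert | causes) = 1 − (1−0.072)·∏(1−qᵢ) over the active causes.
Enumerate the 4 (genuine card theft, cardholder travelling abroad) configurations and weight by the priors:
  P(¬fraud alert | merchant miscoding) = 0.464*0.366*0.693 + 0.24592*0.366*0.307 + 0.1392*0.634*0.693 + 0.073776*0.634*0.307
        = 0.117688 + 0.027632 + 0.061159 + 0.014360 = 0.220839
The terms with genuine card theft present sum to 0.075519, so
  P(genuine card theft | ¬fraud alert, merchant miscoding) = 0.075519 / 0.220839 ≈ 0.342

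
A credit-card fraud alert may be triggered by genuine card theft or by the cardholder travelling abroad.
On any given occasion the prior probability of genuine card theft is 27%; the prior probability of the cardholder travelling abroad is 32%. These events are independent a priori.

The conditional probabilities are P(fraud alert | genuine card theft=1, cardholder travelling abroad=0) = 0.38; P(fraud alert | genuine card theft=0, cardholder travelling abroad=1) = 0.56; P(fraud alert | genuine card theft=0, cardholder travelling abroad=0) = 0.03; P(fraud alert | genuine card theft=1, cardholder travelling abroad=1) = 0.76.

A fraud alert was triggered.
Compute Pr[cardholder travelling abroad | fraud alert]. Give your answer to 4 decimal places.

Pr[cardholder travelling abroad | fraud alert] ≈ 0.6989

Numerator (weight on configurations with cardholder travelling abroad): 0.130816 + 0.065664 = 0.196480
Denominator P(fraud alert): 0.03×0.73×0.68 + 0.56×0.73×0.32 + 0.38×0.27×0.68 + 0.76×0.27×0.32 = 0.281140
Posterior = 0.196480 / 0.281140 ≈ 0.6989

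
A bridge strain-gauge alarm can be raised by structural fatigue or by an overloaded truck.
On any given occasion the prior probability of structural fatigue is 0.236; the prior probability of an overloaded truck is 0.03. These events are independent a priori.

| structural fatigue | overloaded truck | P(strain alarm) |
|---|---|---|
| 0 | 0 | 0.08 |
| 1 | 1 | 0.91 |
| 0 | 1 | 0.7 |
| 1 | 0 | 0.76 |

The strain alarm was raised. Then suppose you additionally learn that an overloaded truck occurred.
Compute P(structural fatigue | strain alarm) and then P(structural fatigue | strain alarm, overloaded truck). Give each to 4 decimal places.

P(strain alarm) = 0.08·0.764·0.97 + 0.7·0.764·0.03 + 0.76·0.236·0.97 + 0.91·0.236·0.03 = 0.059286 + 0.016044 + 0.173979 + 0.006443 = 0.255752
The structural fatigue-present share is 0.173979 + 0.006443 = 0.180422.
Hence the posterior is 0.180422/0.255752 ≈ 0.7055.

Now also conditioning on overloaded truck=true:
By total probability over both values of structural fatigue:
  P(strain alarm | overloaded truck) = 0.7*0.764 + 0.91*0.236
        = 0.534800 + 0.214760 = 0.749560
Configurations with structural fatigue contribute 0.214760, so
  P(structural fatigue | strain alarm, overloaded truck) = 0.214760 / 0.749560 ≈ 0.2865
Conditioning on overloaded truck lowers the posterior on structural fatigue: the classic explaining-away effect in a common-effect structure.

P(structural fatigue | strain alarm) ≈ 0.7055; P(structural fatigue | strain alarm, overloaded truck) ≈ 0.2865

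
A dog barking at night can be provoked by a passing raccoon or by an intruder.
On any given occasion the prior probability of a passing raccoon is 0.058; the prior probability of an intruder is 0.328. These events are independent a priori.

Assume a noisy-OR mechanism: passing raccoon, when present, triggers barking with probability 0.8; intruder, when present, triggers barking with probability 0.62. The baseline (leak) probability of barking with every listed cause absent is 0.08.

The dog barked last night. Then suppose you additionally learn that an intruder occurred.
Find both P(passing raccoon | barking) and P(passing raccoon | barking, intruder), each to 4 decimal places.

Under noisy-OR, P(barking | causes) = 1 − (1−0.08)·∏(1−qᵢ) over the active causes.
By total probability over the 4 (passing raccoon, intruder) configurations:
  P(barking) = 0.08*0.942*0.672 + 0.6504*0.942*0.328 + 0.816*0.058*0.672 + 0.93008*0.058*0.328
        = 0.050642 + 0.200958 + 0.031804 + 0.017694 = 0.301098
Configurations with passing raccoon contribute 0.049498, so
  P(passing raccoon | barking) = 0.049498 / 0.301098 ≈ 0.1644

With the extra evidence:
Weight on passing raccoon=true, given the evidence: 0.93008*0.058 = 0.053945
The normalizing constant is 0.6504*0.942 + 0.93008*0.058 = 0.666622
P(passing raccoon | barking, intruder) = 0.053945/0.666622 ≈ 0.0809

P(passing raccoon | barking) ≈ 0.1644; P(passing raccoon | barking, intruder) ≈ 0.0809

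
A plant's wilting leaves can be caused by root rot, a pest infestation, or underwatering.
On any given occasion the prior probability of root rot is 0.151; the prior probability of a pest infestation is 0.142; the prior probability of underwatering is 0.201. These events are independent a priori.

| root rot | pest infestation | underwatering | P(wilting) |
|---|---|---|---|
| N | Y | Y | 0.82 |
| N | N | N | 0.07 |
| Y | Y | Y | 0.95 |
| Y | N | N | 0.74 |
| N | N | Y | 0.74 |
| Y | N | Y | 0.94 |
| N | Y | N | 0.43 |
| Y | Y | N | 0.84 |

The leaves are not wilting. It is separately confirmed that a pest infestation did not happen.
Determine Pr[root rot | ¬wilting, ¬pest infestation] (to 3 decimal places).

P(¬wilting | ¬pest infestation) = 0.93*0.849*0.799 + 0.26*0.849*0.201 + 0.26*0.151*0.799 + 0.06*0.151*0.201 = 0.630866 + 0.044369 + 0.031369 + 0.001821 = 0.708425
The root rot-present share is 0.031369 + 0.001821 = 0.033190.
Hence the posterior is 0.033190/0.708425 ≈ 0.047.

Pr[root rot | ¬wilting, ¬pest infestation] ≈ 0.047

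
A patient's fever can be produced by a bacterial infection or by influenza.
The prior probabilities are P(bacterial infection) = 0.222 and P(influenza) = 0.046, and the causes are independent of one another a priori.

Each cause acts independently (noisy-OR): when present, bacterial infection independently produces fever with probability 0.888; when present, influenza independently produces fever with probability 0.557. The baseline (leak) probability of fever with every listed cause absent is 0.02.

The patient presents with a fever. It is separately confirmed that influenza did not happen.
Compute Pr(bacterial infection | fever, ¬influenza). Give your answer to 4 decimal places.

Under noisy-OR, P(fever | causes) = 1 − (1−0.02)·∏(1−qᵢ) over the active causes.
Weight on bacterial infection=true, given the evidence: 0.89024×0.222 = 0.197633
Normalizer over all consistent configurations: 0.02×0.778 + 0.89024×0.222 = 0.213193
Posterior = 0.197633 / 0.213193 ≈ 0.9270

Pr(bacterial infection | fever, ¬influenza) ≈ 0.9270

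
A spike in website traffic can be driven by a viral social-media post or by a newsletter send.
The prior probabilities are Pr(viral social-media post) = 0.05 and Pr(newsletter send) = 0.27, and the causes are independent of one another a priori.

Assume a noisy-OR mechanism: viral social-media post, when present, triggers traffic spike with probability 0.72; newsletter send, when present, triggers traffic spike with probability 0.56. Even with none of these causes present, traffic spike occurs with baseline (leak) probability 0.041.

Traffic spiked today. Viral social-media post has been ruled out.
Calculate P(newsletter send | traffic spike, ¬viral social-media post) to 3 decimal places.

P(newsletter send | traffic spike, ¬viral social-media post) ≈ 0.839

Under noisy-OR, P(traffic spike | causes) = 1 − (1−0.041)·∏(1−qᵢ) over the active causes.
Enumerate both values of newsletter send and weight by the priors:
  P(traffic spike | ¬viral social-media post) = 0.041*0.73 + 0.57804*0.27
        = 0.029930 + 0.156071 = 0.186001
Configurations with newsletter send contribute 0.156071, so
  P(newsletter send | traffic spike, ¬viral social-media post) = 0.156071 / 0.186001 ≈ 0.839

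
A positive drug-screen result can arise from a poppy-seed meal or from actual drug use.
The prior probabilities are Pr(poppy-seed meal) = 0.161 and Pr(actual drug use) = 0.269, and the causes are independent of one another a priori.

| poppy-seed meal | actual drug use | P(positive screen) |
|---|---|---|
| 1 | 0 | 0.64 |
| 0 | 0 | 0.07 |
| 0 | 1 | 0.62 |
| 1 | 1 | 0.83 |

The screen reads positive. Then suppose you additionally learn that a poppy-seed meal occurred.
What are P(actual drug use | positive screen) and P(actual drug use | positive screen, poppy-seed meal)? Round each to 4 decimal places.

Enumerate the 4 (poppy-seed meal, actual drug use) configurations and weight by the priors:
  P(positive screen) = 0.07×0.839×0.731 + 0.62×0.839×0.269 + 0.64×0.161×0.731 + 0.83×0.161×0.269
        = 0.042932 + 0.139928 + 0.075322 + 0.035946 = 0.294128
Configurations with actual drug use contribute 0.175874, so
  P(actual drug use | positive screen) = 0.175874 / 0.294128 ≈ 0.5980

Now also conditioning on poppy-seed meal=true:
Numerator (weight on configurations with actual drug use): 0.83×0.269 = 0.223270
Denominator P(positive screen | poppy-seed meal): 0.64×0.731 + 0.83×0.269 = 0.691110
Posterior = 0.223270 / 0.691110 ≈ 0.3231
— poppy-seed meal explains away the evidence for actual drug use.

P(actual drug use | positive screen) ≈ 0.5980; P(actual drug use | positive screen, poppy-seed meal) ≈ 0.3231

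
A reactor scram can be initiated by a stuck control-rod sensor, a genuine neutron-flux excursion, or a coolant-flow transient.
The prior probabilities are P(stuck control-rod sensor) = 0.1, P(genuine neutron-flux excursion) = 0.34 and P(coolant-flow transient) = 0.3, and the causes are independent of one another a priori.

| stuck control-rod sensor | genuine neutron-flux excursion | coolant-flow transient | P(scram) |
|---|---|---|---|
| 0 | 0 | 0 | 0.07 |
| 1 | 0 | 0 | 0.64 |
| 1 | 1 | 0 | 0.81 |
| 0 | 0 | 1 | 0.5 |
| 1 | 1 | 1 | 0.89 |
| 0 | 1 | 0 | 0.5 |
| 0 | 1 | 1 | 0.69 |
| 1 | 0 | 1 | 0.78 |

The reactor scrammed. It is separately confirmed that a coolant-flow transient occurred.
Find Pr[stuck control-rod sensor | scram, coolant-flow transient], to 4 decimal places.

Pr[stuck control-rod sensor | scram, coolant-flow transient] ≈ 0.1386

By total probability over the 4 (stuck control-rod sensor, genuine neutron-flux excursion) configurations:
  P(scram | coolant-flow transient) = 0.5*0.9*0.66 + 0.69*0.9*0.34 + 0.78*0.1*0.66 + 0.89*0.1*0.34
        = 0.297000 + 0.211140 + 0.051480 + 0.030260 = 0.589880
Configurations with stuck control-rod sensor contribute 0.081740, so
  P(stuck control-rod sensor | scram, coolant-flow transient) = 0.081740 / 0.589880 ≈ 0.1386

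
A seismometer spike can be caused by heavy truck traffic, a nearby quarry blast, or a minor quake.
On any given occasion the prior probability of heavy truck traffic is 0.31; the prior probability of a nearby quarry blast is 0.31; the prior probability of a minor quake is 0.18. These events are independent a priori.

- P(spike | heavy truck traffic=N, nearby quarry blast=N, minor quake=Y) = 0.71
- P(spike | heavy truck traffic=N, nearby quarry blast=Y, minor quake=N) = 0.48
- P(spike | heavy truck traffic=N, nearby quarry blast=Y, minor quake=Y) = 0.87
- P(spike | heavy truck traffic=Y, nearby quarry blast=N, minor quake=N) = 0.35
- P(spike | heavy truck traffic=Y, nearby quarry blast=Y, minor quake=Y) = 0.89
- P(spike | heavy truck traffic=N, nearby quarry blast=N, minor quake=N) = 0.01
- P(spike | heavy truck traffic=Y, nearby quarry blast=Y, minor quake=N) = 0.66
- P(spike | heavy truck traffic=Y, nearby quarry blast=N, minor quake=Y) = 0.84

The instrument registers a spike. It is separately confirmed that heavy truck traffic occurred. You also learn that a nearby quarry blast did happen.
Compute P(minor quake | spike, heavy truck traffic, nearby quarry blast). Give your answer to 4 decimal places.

P(minor quake | spike, heavy truck traffic, nearby quarry blast) ≈ 0.2284

Numerator (weight on configurations with minor quake): 0.89*0.18 = 0.160200
The normalizing constant is 0.66*0.82 + 0.89*0.18 = 0.701400
Posterior = 0.160200 / 0.701400 ≈ 0.2284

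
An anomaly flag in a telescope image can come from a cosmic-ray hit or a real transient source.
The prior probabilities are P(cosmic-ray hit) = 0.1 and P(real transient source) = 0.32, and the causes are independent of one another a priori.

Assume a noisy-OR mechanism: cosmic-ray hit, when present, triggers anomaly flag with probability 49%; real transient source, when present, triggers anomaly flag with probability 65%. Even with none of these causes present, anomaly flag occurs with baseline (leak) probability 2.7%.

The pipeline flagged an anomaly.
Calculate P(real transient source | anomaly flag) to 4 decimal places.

P(real transient source | anomaly flag) ≈ 0.8099

Under noisy-OR, P(anomaly flag | causes) = 1 − (1−0.027)·∏(1−qᵢ) over the active causes.
Sum P(anomaly flag|·) weighted by the priors over the 4 (cosmic-ray hit, real transient source) configurations:
  P(anomaly flag) = 0.027×0.9×0.68 + 0.65945×0.9×0.32 + 0.50377×0.1×0.68 + 0.826319×0.1×0.32
        = 0.016524 + 0.189922 + 0.034256 + 0.026442 = 0.267144
Keeping only the real transient source-present terms gives 0.216364, so
  P(real transient source | anomaly flag) = 0.216364 / 0.267144 ≈ 0.8099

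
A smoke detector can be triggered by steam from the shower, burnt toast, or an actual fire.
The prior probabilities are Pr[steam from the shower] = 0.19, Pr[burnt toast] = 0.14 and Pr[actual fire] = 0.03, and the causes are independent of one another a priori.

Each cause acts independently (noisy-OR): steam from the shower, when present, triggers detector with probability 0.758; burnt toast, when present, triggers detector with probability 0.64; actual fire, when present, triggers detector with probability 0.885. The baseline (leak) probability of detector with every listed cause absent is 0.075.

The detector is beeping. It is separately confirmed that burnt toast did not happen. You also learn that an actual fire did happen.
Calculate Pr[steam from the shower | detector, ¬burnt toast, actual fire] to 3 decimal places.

Pr[steam from the shower | detector, ¬burnt toast, actual fire] ≈ 0.204

Under noisy-OR, P(detector | causes) = 1 − (1−0.075)·∏(1−qᵢ) over the active causes.
Enumerate both values of steam from the shower and weight by the priors:
  P(detector | ¬burnt toast, actual fire) = 0.893625×0.81 + 0.974257×0.19
        = 0.723836 + 0.185109 = 0.908945
The terms with steam from the shower present sum to 0.185109, so
  P(steam from the shower | detector, ¬burnt toast, actual fire) = 0.185109 / 0.908945 ≈ 0.204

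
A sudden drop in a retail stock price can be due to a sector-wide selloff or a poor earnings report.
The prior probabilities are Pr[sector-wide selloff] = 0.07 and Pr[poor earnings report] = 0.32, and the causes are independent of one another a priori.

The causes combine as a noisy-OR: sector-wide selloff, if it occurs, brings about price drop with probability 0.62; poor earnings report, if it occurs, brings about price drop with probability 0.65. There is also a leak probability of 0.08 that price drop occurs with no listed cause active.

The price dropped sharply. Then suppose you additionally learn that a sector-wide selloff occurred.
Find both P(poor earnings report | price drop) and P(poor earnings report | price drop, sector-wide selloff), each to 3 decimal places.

Under noisy-OR, P(price drop | causes) = 1 − (1−0.08)·∏(1−qᵢ) over the active causes.
Sum P(price drop|·) weighted by the priors over the 4 (sector-wide selloff, poor earnings report) configurations:
  P(price drop) = 0.08×0.93×0.68 + 0.678×0.93×0.32 + 0.6504×0.07×0.68 + 0.87764×0.07×0.32
        = 0.050592 + 0.201773 + 0.030959 + 0.019659 = 0.302983
Configurations with poor earnings report contribute 0.221432, so
  P(poor earnings report | price drop) = 0.221432 / 0.302983 ≈ 0.731

Now also conditioning on sector-wide selloff=true:
P(price drop | sector-wide selloff) = 0.6504×0.68 + 0.87764×0.32 = 0.442272 + 0.280845 = 0.723117
Of this, 0.280845 comes from 0.87764×0.32 (the poor earnings report=true cases).
So P(poor earnings report | price drop, sector-wide selloff) = 0.280845/0.723117 ≈ 0.388.

P(poor earnings report | price drop) ≈ 0.731; P(poor earnings report | price drop, sector-wide selloff) ≈ 0.388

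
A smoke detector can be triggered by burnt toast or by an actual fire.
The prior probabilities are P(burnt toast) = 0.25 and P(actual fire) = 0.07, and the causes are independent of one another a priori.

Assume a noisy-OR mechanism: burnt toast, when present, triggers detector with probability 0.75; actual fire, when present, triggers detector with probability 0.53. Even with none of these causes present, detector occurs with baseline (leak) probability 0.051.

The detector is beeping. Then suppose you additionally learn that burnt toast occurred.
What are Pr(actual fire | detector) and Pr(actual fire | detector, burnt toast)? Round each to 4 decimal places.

Pr(actual fire | detector) ≈ 0.1733; Pr(actual fire | detector, burnt toast) ≈ 0.0806

Under noisy-OR, P(detector | causes) = 1 − (1−0.051)·∏(1−qᵢ) over the active causes.
Numerator (weight on configurations with actual fire): 0.029083 + 0.015549 = 0.044632
Normalizer over all consistent configurations: 0.051×0.75×0.93 + 0.55397×0.75×0.07 + 0.76275×0.25×0.93 + 0.888493×0.25×0.07 = 0.257543
P(actual fire | detector) = 0.044632/0.257543 ≈ 0.1733

Now condition on the additional information:
P(detector | burnt toast) = 0.76275·0.93 + 0.888493·0.07 = 0.709358 + 0.062195 = 0.771553
The actual fire-present share is 0.888493·0.07 = 0.062195.
Hence the posterior is 0.062195/0.771553 ≈ 0.0806.
This is intercausal reasoning (explaining away): once burnt toast accounts for the detector, actual fire becomes less likely.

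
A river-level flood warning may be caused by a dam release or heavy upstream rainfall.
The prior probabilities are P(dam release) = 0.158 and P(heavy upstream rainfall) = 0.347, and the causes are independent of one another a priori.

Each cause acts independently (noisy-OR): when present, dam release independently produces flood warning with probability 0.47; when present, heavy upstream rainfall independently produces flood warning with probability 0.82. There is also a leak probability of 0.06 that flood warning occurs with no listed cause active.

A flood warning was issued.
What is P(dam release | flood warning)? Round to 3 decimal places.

P(dam release | flood warning) ≈ 0.269

Under noisy-OR, P(flood warning | causes) = 1 − (1−0.06)·∏(1−qᵢ) over the active causes.
P(flood warning) = 0.06×0.842×0.653 + 0.8308×0.842×0.347 + 0.5018×0.158×0.653 + 0.910324×0.158×0.347 = 0.032990 + 0.242738 + 0.051773 + 0.049909 = 0.377410
The dam release-present share is 0.051773 + 0.049909 = 0.101682.
Hence the posterior is 0.101682/0.377410 ≈ 0.269.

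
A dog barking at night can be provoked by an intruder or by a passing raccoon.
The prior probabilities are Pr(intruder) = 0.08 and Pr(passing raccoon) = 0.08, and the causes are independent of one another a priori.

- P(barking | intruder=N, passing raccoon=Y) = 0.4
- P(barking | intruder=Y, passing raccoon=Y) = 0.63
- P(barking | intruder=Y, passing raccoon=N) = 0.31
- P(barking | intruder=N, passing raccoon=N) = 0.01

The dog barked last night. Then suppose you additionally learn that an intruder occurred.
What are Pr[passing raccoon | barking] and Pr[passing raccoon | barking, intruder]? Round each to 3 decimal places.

Weight on passing raccoon=true, given the evidence: 0.029440 + 0.004032 = 0.033472
Normalizer over all consistent configurations: 0.01*0.92*0.92 + 0.4*0.92*0.08 + 0.31*0.08*0.92 + 0.63*0.08*0.08 = 0.064752
Posterior = 0.033472 / 0.064752 ≈ 0.517

Now condition on the additional information:
P(barking | intruder) = 0.31×0.92 + 0.63×0.08 = 0.285200 + 0.050400 = 0.335600
Of this, 0.050400 comes from 0.63×0.08 (the passing raccoon=true cases).
P(passing raccoon | barking, intruder) = 0.050400 / 0.335600 ≈ 0.150

Pr[passing raccoon | barking] ≈ 0.517; Pr[passing raccoon | barking, intruder] ≈ 0.150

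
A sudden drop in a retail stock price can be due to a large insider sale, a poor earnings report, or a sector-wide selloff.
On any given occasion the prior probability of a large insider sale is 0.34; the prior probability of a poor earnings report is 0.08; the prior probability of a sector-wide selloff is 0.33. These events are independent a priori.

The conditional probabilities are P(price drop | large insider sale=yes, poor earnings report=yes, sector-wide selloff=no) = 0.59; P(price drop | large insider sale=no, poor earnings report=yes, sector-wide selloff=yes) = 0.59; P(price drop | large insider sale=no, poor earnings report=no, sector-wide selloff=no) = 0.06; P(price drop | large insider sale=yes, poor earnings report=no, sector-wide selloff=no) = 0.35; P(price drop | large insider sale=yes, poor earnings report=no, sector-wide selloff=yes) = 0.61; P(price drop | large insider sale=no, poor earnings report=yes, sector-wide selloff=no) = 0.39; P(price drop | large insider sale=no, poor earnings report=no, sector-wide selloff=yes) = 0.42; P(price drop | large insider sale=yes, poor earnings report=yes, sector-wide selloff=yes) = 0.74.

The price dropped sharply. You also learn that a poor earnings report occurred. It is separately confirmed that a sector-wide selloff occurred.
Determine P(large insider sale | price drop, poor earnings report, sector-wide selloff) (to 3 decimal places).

Numerator (weight on configurations with large insider sale): 0.74·0.34 = 0.251600
The normalizing constant is 0.59·0.66 + 0.74·0.34 = 0.641000
P(large insider sale | price drop, poor earnings report, sector-wide selloff) = 0.251600/0.641000 ≈ 0.393

P(large insider sale | price drop, poor earnings report, sector-wide selloff) ≈ 0.393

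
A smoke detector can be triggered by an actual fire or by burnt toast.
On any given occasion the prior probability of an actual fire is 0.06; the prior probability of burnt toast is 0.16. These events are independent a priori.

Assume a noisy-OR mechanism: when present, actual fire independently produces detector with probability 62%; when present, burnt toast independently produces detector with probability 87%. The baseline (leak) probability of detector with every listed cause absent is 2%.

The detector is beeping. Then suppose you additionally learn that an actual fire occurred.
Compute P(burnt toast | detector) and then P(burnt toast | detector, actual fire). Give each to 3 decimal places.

P(burnt toast | detector) ≈ 0.747; P(burnt toast | detector, actual fire) ≈ 0.224

Under noisy-OR, P(detector | causes) = 1 − (1−0.02)·∏(1−qᵢ) over the active causes.
For the numerator, keep only burnt toast=true terms: 0.131239 + 0.009135 = 0.140374
Normalizer over all consistent configurations: 0.02*0.94*0.84 + 0.8726*0.94*0.16 + 0.6276*0.06*0.84 + 0.951588*0.06*0.16 = 0.187797
P(burnt toast | detector) = 0.140374/0.187797 ≈ 0.747

With the extra evidence:
P(detector | actual fire) = 0.6276*0.84 + 0.951588*0.16 = 0.527184 + 0.152254 = 0.679438
The burnt toast-present share is 0.951588*0.16 = 0.152254.
P(burnt toast | detector, actual fire) = 0.152254 / 0.679438 ≈ 0.224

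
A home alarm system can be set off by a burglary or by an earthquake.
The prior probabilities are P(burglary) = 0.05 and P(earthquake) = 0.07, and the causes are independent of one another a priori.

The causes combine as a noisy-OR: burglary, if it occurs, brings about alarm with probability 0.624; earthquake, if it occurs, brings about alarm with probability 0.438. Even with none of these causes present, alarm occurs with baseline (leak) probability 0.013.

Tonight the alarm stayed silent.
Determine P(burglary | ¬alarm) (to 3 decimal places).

Under noisy-OR, P(alarm | causes) = 1 − (1−0.013)·∏(1−qᵢ) over the active causes.
Sum P(¬alarm|·) weighted by the priors over the 4 (burglary, earthquake) configurations:
  P(¬alarm) = 0.987*0.95*0.93 + 0.554694*0.95*0.07 + 0.371112*0.05*0.93 + 0.208565*0.05*0.07
        = 0.872015 + 0.036887 + 0.017257 + 0.000730 = 0.926889
The terms with burglary present sum to 0.017987, so
  P(burglary | ¬alarm) = 0.017987 / 0.926889 ≈ 0.019

P(burglary | ¬alarm) ≈ 0.019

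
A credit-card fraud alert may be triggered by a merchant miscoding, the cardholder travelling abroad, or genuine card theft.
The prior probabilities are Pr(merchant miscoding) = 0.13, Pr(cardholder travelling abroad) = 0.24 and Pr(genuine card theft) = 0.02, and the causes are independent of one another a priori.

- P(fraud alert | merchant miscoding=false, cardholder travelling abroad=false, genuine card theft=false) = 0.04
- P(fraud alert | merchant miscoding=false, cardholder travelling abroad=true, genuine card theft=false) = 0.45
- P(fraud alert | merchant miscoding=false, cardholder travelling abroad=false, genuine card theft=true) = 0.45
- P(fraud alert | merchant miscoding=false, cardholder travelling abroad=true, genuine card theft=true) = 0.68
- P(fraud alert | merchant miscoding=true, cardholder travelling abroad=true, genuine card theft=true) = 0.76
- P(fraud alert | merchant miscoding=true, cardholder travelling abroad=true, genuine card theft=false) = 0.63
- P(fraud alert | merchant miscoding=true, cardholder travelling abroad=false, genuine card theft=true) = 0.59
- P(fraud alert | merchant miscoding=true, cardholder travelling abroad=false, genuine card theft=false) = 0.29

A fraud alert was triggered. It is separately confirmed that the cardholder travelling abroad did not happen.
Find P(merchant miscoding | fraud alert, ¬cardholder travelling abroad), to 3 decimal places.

P(fraud alert | ¬cardholder travelling abroad) = 0.04×0.87×0.98 + 0.45×0.87×0.02 + 0.29×0.13×0.98 + 0.59×0.13×0.02 = 0.034104 + 0.007830 + 0.036946 + 0.001534 = 0.080414
Restricting to configurations with merchant miscoding present: 0.036946 + 0.001534 = 0.038480.
Hence the posterior is 0.038480/0.080414 ≈ 0.479.

P(merchant miscoding | fraud alert, ¬cardholder travelling abroad) ≈ 0.479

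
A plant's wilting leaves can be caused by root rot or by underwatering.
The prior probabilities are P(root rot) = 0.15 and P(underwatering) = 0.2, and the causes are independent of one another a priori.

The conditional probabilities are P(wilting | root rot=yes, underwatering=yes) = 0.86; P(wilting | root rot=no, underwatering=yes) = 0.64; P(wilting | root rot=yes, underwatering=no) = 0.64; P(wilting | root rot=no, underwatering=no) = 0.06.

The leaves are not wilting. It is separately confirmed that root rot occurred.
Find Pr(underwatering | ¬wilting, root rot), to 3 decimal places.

Pr(underwatering | ¬wilting, root rot) ≈ 0.089

P(¬wilting | root rot) = 0.36·0.8 + 0.14·0.2 = 0.288000 + 0.028000 = 0.316000
Of this, 0.028000 comes from 0.14·0.2 (the underwatering=true cases).
So P(underwatering | ¬wilting, root rot) = 0.028000/0.316000 ≈ 0.089.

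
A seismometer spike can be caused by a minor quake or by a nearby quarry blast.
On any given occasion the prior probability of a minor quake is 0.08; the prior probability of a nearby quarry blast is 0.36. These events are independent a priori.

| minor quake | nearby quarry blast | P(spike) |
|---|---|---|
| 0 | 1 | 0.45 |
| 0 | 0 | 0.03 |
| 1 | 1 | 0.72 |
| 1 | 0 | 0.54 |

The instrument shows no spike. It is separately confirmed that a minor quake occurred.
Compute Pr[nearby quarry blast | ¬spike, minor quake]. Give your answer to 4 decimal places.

Pr[nearby quarry blast | ¬spike, minor quake] ≈ 0.2551

P(¬spike | minor quake) = 0.46×0.64 + 0.28×0.36 = 0.294400 + 0.100800 = 0.395200
Of this, 0.100800 comes from 0.28×0.36 (the nearby quarry blast=true cases).
Hence the posterior is 0.100800/0.395200 ≈ 0.2551.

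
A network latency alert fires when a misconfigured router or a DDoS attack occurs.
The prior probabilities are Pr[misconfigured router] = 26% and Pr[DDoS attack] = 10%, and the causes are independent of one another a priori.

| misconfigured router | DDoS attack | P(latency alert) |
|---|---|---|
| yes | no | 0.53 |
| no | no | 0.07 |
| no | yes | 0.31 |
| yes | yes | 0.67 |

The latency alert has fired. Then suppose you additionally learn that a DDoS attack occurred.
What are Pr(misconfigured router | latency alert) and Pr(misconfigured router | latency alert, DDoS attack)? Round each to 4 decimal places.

P(latency alert) = 0.07*0.74*0.9 + 0.31*0.74*0.1 + 0.53*0.26*0.9 + 0.67*0.26*0.1 = 0.046620 + 0.022940 + 0.124020 + 0.017420 = 0.211000
Restricting to configurations with misconfigured router present: 0.124020 + 0.017420 = 0.141440.
Hence the posterior is 0.141440/0.211000 ≈ 0.6703.

Now also conditioning on DDoS attack=true:
P(latency alert | DDoS attack) = 0.31·0.74 + 0.67·0.26 = 0.229400 + 0.174200 = 0.403600
Restricting to configurations with misconfigured router present: 0.67·0.26 = 0.174200.
So P(misconfigured router | latency alert, DDoS attack) = 0.174200/0.403600 ≈ 0.4316.
— DDoS attack explains away the evidence for misconfigured router.

Pr(misconfigured router | latency alert) ≈ 0.6703; Pr(misconfigured router | latency alert, DDoS attack) ≈ 0.4316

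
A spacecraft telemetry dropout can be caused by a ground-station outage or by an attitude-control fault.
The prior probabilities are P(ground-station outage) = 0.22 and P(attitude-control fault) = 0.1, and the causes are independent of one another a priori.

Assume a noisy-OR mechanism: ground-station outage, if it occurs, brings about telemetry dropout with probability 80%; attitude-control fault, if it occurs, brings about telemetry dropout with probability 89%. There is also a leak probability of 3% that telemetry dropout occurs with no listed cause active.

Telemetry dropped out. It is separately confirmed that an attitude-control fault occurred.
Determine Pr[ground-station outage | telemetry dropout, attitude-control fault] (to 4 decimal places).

Under noisy-OR, P(telemetry dropout | causes) = 1 − (1−0.03)·∏(1−qᵢ) over the active causes.
Weight on ground-station outage=true, given the evidence: 0.97866·0.22 = 0.215305
Normalizer over all consistent configurations: 0.8933·0.78 + 0.97866·0.22 = 0.912079
Posterior = 0.215305 / 0.912079 ≈ 0.2361

Pr[ground-station outage | telemetry dropout, attitude-control fault] ≈ 0.2361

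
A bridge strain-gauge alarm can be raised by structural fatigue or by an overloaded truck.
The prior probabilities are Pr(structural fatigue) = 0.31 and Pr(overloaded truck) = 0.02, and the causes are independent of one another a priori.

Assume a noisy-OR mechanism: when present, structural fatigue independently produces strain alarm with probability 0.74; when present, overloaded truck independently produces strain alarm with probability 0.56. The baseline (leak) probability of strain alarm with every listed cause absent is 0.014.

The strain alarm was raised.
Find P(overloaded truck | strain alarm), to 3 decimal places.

Under noisy-OR, P(strain alarm | causes) = 1 − (1−0.014)·∏(1−qᵢ) over the active causes.
Enumerate the 4 (structural fatigue, overloaded truck) configurations and weight by the priors:
  P(strain alarm) = 0.014·0.69·0.98 + 0.56616·0.69·0.02 + 0.74364·0.31·0.98 + 0.887202·0.31·0.02
        = 0.009467 + 0.007813 + 0.225918 + 0.005501 = 0.248699
The terms with overloaded truck present sum to 0.013314, so
  P(overloaded truck | strain alarm) = 0.013314 / 0.248699 ≈ 0.054

P(overloaded truck | strain alarm) ≈ 0.054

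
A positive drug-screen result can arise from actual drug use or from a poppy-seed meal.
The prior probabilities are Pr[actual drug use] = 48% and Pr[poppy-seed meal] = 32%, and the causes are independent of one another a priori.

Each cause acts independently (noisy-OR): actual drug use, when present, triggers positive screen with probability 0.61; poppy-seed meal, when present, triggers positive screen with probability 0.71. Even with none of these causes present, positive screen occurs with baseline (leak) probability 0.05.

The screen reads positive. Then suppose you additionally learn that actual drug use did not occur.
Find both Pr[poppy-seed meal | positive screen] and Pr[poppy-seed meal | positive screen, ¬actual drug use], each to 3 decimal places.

Under noisy-OR, P(positive screen | causes) = 1 − (1−0.05)·∏(1−qᵢ) over the active causes.
For the numerator, keep only poppy-seed meal=true terms: 0.120557 + 0.137096 = 0.257653
Normalizer over all consistent configurations: 0.05*0.52*0.68 + 0.7245*0.52*0.32 + 0.6295*0.48*0.68 + 0.892555*0.48*0.32 = 0.480802
P(poppy-seed meal | positive screen) = 0.257653/0.480802 ≈ 0.536

Now also conditioning on actual drug use≠true:
P(positive screen | ¬actual drug use) = 0.05*0.68 + 0.7245*0.32 = 0.034000 + 0.231840 = 0.265840
Restricting to configurations with poppy-seed meal present: 0.7245*0.32 = 0.231840.
P(poppy-seed meal | positive screen, ¬actual drug use) = 0.231840 / 0.265840 ≈ 0.872
With actual drug use excluded, poppy-seed meal must carry more of the explanatory weight for the positive screen.

Pr[poppy-seed meal | positive screen] ≈ 0.536; Pr[poppy-seed meal | positive screen, ¬actual drug use] ≈ 0.872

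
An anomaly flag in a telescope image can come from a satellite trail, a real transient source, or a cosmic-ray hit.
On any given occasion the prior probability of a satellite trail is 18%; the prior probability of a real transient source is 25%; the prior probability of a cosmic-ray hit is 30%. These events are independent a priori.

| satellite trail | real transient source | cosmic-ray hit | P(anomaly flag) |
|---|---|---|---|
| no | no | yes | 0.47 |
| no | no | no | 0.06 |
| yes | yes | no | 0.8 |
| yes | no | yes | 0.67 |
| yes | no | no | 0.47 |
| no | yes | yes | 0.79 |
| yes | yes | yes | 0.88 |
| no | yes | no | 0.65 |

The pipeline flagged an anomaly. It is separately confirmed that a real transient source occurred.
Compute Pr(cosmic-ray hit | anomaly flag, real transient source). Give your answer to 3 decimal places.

Pr(cosmic-ray hit | anomaly flag, real transient source) ≈ 0.338

P(anomaly flag | real transient source) = 0.65·0.82·0.7 + 0.79·0.82·0.3 + 0.8·0.18·0.7 + 0.88·0.18·0.3 = 0.373100 + 0.194340 + 0.100800 + 0.047520 = 0.715760
The cosmic-ray hit-present share is 0.194340 + 0.047520 = 0.241860.
Hence the posterior is 0.241860/0.715760 ≈ 0.338.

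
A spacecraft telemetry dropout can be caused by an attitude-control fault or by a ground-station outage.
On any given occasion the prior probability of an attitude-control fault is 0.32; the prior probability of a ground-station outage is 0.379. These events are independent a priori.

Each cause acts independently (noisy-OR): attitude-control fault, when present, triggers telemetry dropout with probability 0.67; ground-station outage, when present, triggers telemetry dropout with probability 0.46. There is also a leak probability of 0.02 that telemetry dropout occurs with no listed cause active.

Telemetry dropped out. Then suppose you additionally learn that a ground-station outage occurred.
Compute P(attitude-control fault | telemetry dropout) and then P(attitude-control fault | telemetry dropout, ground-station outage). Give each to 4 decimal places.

Under noisy-OR, P(telemetry dropout | causes) = 1 − (1−0.02)·∏(1−qᵢ) over the active causes.
Enumerate the 4 (attitude-control fault, ground-station outage) configurations and weight by the priors:
  P(telemetry dropout) = 0.02×0.68×0.621 + 0.4708×0.68×0.379 + 0.6766×0.32×0.621 + 0.825364×0.32×0.379
        = 0.008446 + 0.121335 + 0.134454 + 0.100100 = 0.364335
The terms with attitude-control fault present sum to 0.234554, so
  P(attitude-control fault | telemetry dropout) = 0.234554 / 0.364335 ≈ 0.6438

Now also conditioning on ground-station outage=true:
Numerator (weight on configurations with attitude-control fault): 0.825364×0.32 = 0.264116
The normalizing constant is 0.4708×0.68 + 0.825364×0.32 = 0.584260
P(attitude-control fault | telemetry dropout, ground-station outage) = 0.264116/0.584260 ≈ 0.4521

P(attitude-control fault | telemetry dropout) ≈ 0.6438; P(attitude-control fault | telemetry dropout, ground-station outage) ≈ 0.4521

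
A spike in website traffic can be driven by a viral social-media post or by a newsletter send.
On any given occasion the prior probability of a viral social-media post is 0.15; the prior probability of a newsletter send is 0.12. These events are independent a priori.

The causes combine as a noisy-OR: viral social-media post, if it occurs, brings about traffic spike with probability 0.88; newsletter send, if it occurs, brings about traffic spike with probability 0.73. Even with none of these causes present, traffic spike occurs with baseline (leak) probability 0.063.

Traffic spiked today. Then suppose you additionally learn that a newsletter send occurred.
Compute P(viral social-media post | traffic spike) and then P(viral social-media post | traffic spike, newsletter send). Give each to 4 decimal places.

P(viral social-media post | traffic spike) ≈ 0.5219; P(viral social-media post | traffic spike, newsletter send) ≈ 0.1864

Under noisy-OR, P(traffic spike | causes) = 1 − (1−0.063)·∏(1−qᵢ) over the active causes.
Numerator (weight on configurations with viral social-media post): 0.117158 + 0.017454 = 0.134612
Normalizer over all consistent configurations: 0.063*0.85*0.88 + 0.74701*0.85*0.12 + 0.88756*0.15*0.88 + 0.969641*0.15*0.12 = 0.257931
Posterior = 0.134612 / 0.257931 ≈ 0.5219

With the extra evidence:
Sum P(traffic spike|·) weighted by the priors over both values of viral social-media post:
  P(traffic spike | newsletter send) = 0.74701·0.85 + 0.969641·0.15
        = 0.634958 + 0.145446 = 0.780404
Keeping only the viral social-media post-present terms gives 0.145446, so
  P(viral social-media post | traffic spike, newsletter send) = 0.145446 / 0.780404 ≈ 0.1864
The drop from 0.5219 to 0.1864 is the explaining-away (discounting) effect.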